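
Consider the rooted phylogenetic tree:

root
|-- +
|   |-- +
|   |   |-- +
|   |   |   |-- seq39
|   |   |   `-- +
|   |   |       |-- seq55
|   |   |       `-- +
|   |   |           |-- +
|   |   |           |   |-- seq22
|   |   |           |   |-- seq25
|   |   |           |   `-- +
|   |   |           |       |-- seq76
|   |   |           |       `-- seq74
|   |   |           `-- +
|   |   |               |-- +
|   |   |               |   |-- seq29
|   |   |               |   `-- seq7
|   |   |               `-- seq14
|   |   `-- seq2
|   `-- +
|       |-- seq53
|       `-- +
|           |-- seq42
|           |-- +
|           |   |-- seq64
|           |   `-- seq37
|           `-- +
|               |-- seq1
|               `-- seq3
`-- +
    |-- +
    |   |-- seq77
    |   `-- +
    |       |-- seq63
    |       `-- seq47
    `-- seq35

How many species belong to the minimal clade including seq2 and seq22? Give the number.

10

The MRCA of seq2 and seq22 is the node subtending ((seq39,(seq55,((seq22,seq25,(seq76,seq74)),((seq29,seq7),seq14)))),seq2).
That clade contains 10 terminal taxa: seq14, seq2, seq22, seq25, seq29, seq39, seq55, seq7, seq74, seq76.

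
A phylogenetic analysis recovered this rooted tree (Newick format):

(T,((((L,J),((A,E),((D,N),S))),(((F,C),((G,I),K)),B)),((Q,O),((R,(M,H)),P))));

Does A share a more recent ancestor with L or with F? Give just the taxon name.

L

The MRCA of A and L subtends ((L,J),((A,E),((D,N),S))) (7 taxa).
The MRCA of A and F subtends (((L,J),((A,E),((D,N),S))),(((F,C),((G,I),K)),B)) (13 taxa).
The first is nested inside the second, so A shares a more recent common ancestor with L.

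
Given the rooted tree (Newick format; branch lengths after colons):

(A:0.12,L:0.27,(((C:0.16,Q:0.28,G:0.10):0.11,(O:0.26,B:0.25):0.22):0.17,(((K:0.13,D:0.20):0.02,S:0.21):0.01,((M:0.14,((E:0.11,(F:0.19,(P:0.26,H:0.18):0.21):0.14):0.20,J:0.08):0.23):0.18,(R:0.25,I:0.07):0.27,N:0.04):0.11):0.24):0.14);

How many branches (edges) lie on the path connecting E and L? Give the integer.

8

The MRCA of E and L is the root of the tree.
From E up to that node: 7 branches. From L up to the same node: 1 branch. Total: 7 + 1 = 8.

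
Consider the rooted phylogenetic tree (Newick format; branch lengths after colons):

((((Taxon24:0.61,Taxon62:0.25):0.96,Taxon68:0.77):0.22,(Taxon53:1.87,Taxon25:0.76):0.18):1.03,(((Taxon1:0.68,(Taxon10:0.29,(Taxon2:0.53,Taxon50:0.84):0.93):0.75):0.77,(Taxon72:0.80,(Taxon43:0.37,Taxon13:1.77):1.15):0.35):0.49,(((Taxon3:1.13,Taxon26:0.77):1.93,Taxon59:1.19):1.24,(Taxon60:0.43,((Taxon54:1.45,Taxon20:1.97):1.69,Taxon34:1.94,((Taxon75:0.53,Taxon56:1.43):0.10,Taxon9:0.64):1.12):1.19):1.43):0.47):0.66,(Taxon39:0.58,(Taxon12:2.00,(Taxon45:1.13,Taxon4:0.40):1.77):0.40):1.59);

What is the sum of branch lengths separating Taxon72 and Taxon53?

The path runs Taxon72 → … → MRCA → … → Taxon53; the MRCA is the root of the tree.
Branch lengths along that path: 0.80 + 0.35 + 0.49 + 0.66 + 1.03 + 0.18 + 1.87 = 5.38.

5.38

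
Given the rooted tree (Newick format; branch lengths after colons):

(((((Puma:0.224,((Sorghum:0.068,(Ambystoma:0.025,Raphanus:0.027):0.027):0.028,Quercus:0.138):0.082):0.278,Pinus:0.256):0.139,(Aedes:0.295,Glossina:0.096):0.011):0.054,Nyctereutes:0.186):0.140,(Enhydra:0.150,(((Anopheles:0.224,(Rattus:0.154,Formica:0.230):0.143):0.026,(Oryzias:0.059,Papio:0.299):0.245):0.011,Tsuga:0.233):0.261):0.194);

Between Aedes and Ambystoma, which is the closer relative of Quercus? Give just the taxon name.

Ambystoma

The MRCA of Quercus and Ambystoma subtends ((Sorghum,(Ambystoma,Raphanus)),Quercus) (4 taxa).
The MRCA of Quercus and Aedes subtends (((Puma,((Sorghum,(Ambystoma,Raphanus)),Quercus)),Pinus),(Aedes,Glossina)) (8 taxa).
The first is nested inside the second, so Quercus shares a more recent common ancestor with Ambystoma.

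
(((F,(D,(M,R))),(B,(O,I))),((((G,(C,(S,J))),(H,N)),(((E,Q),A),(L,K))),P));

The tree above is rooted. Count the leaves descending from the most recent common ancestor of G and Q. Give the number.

The MRCA of G and Q is the node subtending (((G,(C,(S,J))),(H,N)),(((E,Q),A),(L,K))).
That clade contains 11 terminal taxa: A, C, E, G, H, J, K, L, N, Q, S.

11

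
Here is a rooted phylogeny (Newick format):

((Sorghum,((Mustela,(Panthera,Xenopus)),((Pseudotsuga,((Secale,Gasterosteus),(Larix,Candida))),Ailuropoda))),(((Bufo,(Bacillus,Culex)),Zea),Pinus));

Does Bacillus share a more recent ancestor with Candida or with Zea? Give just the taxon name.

The MRCA of Bacillus and Zea subtends ((Bufo,(Bacillus,Culex)),Zea) (4 taxa).
The MRCA of Bacillus and Candida is the root, subtending the entire tree (15 taxa).
The first is nested inside the second, so Bacillus shares a more recent common ancestor with Zea.

Zea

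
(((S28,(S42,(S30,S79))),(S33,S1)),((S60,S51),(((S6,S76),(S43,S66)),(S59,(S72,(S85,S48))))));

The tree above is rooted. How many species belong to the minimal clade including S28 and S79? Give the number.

4

The MRCA of S28 and S79 is the node subtending (S28,(S42,(S30,S79))).
That clade contains 4 terminal taxa: S28, S30, S42, S79.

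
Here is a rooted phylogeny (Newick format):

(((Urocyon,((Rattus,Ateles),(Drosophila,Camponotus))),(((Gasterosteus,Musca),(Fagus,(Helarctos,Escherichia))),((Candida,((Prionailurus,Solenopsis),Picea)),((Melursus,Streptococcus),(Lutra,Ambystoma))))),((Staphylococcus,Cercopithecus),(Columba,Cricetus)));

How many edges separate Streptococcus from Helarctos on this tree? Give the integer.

The MRCA of Streptococcus and Helarctos is the node subtending (((Gasterosteus,Musca),(Fagus,(Helarctos,Escherichia))),((Candida,((Prionailurus,Solenopsis),Picea)),((Melursus,Streptococcus),(Lutra,Ambystoma)))).
From Streptococcus up to that node: 4 branches. From Helarctos up to the same node: 4 branches. Total: 4 + 4 = 8.

8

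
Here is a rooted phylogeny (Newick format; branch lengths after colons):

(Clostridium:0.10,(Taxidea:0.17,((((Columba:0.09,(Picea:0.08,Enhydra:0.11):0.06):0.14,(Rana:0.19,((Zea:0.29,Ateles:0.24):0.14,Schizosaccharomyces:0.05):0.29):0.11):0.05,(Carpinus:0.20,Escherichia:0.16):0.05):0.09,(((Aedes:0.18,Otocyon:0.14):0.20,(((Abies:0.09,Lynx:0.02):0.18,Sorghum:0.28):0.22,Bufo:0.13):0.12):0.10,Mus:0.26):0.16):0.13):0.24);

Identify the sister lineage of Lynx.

Abies

Lynx attaches to the tree at the node subtending (Abies,Lynx).
The other lineage descending from that same node — the sister group — is the single tip Abies.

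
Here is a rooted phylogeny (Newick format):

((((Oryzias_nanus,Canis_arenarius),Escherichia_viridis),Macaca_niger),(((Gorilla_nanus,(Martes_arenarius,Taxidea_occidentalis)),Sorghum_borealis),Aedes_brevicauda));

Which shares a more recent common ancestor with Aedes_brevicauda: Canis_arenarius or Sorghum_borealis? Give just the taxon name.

Sorghum_borealis

The MRCA of Aedes_brevicauda and Sorghum_borealis subtends (((Gorilla_nanus,(Martes_arenarius,Taxidea_occidentalis)),Sorghum_borealis),Aedes_brevicauda) (5 taxa).
The MRCA of Aedes_brevicauda and Canis_arenarius is the root, subtending the entire tree (9 taxa).
The first is nested inside the second, so Aedes_brevicauda shares a more recent common ancestor with Sorghum_borealis.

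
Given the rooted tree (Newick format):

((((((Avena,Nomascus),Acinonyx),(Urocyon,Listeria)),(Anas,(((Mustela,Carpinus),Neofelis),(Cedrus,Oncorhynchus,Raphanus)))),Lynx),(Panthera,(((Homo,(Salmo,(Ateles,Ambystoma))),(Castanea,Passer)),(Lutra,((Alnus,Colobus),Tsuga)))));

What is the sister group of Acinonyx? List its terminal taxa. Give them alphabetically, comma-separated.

Avena, Nomascus

Acinonyx attaches to the tree at the node subtending ((Avena,Nomascus),Acinonyx).
The other lineage descending from that same node — the sister group — is (Avena,Nomascus); its 2 tips in alphabetical order are the answer.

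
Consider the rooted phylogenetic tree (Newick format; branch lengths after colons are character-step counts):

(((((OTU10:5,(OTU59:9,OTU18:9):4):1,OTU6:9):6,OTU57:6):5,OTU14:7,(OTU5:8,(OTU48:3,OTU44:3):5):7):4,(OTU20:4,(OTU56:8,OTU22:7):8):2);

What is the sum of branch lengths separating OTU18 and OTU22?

The path runs OTU18 → … → MRCA → … → OTU22; the MRCA is the root of the tree.
Branch lengths along that path: 9 + 4 + 1 + 6 + 5 + 4 + 2 + 8 + 7 = 46.

46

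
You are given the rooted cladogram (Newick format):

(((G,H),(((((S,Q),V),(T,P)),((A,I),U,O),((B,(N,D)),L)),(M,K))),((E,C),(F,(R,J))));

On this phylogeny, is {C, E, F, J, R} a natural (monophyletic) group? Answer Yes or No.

Yes

The most recent common ancestor of these taxa subtends ((E,C),(F,(R,J))).
That clade has exactly 5 tips — every listed taxon and nothing else — so the group is monophyletic.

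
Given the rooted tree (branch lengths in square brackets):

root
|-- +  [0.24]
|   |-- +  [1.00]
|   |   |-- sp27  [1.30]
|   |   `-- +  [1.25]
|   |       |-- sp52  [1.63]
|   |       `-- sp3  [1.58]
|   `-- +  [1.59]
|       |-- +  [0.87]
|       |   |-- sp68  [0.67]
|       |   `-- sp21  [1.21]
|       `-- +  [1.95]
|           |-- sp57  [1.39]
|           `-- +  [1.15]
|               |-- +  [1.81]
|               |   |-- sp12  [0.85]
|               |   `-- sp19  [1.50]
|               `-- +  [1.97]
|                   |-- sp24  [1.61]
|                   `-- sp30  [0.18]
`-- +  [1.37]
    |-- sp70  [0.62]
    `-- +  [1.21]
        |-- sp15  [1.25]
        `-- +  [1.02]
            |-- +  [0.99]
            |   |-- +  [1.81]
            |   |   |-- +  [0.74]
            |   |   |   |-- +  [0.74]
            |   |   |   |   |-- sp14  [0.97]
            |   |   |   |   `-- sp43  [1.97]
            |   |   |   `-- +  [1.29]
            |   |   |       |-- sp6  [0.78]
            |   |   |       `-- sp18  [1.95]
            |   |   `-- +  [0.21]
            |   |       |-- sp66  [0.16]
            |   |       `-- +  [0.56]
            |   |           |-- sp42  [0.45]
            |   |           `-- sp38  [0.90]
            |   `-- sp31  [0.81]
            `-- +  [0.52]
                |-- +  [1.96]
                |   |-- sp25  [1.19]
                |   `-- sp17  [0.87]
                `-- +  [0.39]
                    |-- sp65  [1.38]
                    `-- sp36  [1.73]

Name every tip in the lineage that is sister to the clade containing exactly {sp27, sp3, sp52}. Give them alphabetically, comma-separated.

sp12, sp19, sp21, sp24, sp30, sp57, sp68

The clade containing exactly {sp27, sp3, sp52} attaches to the tree at the node subtending ((sp27,(sp52,sp3)),((sp68,sp21),(sp57,((sp12,sp19),(sp24,sp30))))).
The other lineage descending from that same node — the sister group — is ((sp68,sp21),(sp57,((sp12,sp19),(sp24,sp30)))); its 7 tips in alphabetical order are the answer.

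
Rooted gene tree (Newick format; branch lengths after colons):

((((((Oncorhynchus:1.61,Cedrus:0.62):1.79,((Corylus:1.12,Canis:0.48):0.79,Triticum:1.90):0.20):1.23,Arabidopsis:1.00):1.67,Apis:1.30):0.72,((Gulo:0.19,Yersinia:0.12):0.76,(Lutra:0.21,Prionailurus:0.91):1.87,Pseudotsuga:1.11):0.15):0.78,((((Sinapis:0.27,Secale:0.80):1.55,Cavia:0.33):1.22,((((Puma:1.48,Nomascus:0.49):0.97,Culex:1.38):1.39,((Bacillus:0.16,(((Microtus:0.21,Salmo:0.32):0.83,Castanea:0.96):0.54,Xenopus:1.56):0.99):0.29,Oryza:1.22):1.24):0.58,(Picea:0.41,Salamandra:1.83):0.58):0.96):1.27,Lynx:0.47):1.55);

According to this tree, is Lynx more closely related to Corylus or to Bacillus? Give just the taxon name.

Bacillus

The MRCA of Lynx and Bacillus subtends ((((Sinapis,Secale),Cavia),((((Puma,Nomascus),Culex),((Bacillus,(((Microtus,Salmo),Castanea),Xenopus)),Oryza)),(Picea,Salamandra))),Lynx) (15 taxa).
The MRCA of Lynx and Corylus is the root, subtending the entire tree (27 taxa).
The first is nested inside the second, so Lynx shares a more recent common ancestor with Bacillus.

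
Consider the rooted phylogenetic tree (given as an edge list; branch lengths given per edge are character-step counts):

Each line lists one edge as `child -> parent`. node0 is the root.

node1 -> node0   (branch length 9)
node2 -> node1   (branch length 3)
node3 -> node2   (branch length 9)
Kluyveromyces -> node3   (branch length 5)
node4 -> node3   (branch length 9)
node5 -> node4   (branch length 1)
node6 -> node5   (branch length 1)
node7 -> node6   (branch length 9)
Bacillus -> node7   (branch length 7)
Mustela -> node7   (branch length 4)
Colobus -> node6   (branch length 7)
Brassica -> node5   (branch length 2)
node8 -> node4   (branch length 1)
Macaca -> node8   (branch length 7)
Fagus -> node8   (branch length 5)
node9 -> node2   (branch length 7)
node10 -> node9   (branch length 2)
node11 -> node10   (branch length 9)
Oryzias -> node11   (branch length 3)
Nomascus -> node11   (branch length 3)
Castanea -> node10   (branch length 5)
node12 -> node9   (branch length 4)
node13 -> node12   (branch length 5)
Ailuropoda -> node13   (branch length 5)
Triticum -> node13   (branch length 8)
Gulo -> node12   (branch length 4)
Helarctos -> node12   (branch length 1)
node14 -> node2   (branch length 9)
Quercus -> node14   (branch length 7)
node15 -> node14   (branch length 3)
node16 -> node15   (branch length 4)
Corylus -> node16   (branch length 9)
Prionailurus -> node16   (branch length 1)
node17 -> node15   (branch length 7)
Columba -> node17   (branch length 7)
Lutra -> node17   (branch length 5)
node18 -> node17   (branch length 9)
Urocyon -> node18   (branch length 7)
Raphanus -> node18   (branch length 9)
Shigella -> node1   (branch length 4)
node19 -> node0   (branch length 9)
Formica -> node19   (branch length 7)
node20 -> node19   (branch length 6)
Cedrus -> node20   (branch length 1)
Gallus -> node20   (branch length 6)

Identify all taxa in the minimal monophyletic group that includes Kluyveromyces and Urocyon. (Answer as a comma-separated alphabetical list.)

Tracing Kluyveromyces: it sits inside (Kluyveromyces,((((Bacillus,Mustela),Colobus),Brassica),(Macaca,Fagus))).
Tracing Urocyon: it sits inside (Urocyon,Raphanus).
The smallest clade enclosing both is ((Kluyveromyces,((((Bacillus,Mustela),Colobus),Brassica),(Macaca,Fagus))),(((Oryzias,Nomascus),Castanea),((Ailuropoda,Triticum),Gulo,Helarctos)),(Quercus,((Corylus,Prionailurus),(Columba,Lutra,(Urocyon,Raphanus))))); the answer is its 21 terminal taxa in alphabetical order.

Ailuropoda, Bacillus, Brassica, Castanea, Colobus, Columba, Corylus, Fagus, Gulo, Helarctos, Kluyveromyces, Lutra, Macaca, Mustela, Nomascus, Oryzias, Prionailurus, Quercus, Raphanus, Triticum, Urocyon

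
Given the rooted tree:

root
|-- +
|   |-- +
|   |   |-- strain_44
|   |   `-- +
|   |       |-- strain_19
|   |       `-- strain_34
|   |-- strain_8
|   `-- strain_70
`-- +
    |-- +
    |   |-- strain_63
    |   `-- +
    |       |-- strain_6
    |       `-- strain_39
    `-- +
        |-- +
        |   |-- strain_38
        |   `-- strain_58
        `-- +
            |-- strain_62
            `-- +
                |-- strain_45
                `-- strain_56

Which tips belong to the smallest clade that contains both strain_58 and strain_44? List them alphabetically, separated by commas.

strain_19, strain_34, strain_38, strain_39, strain_44, strain_45, strain_56, strain_58, strain_6, strain_62, strain_63, strain_70, strain_8

Tracing strain_58: it sits inside (strain_38,strain_58).
Tracing strain_44: it sits inside (strain_44,(strain_19,strain_34)).
The smallest clade enclosing both is the whole tree (their MRCA is the root), so the answer is all 13 tips in alphabetical order.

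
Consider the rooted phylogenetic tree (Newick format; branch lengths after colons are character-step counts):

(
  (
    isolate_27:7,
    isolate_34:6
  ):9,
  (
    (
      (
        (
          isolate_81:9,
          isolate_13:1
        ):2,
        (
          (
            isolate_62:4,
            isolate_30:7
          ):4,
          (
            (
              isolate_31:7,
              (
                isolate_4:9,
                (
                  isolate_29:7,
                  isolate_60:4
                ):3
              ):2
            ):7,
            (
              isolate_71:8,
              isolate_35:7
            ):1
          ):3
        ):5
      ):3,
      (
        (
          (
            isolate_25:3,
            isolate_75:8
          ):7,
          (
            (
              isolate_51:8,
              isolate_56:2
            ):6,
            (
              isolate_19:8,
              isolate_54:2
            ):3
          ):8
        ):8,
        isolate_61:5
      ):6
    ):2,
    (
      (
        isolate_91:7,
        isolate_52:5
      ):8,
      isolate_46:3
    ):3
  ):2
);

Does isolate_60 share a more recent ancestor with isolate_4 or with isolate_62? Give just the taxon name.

The MRCA of isolate_60 and isolate_4 subtends (isolate_4,(isolate_29,isolate_60)) (3 taxa).
The MRCA of isolate_60 and isolate_62 subtends ((isolate_62,isolate_30),((isolate_31,(isolate_4,(isolate_29,isolate_60))),(isolate_71,isolate_35))) (8 taxa).
The first is nested inside the second, so isolate_60 shares a more recent common ancestor with isolate_4.

isolate_4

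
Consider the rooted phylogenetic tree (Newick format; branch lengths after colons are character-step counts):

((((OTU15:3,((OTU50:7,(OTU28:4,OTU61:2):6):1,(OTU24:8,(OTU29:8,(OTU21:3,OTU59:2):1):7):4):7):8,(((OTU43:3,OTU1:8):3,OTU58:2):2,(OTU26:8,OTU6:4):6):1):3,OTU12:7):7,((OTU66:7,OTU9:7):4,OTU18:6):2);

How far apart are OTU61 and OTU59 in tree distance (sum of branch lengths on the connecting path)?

23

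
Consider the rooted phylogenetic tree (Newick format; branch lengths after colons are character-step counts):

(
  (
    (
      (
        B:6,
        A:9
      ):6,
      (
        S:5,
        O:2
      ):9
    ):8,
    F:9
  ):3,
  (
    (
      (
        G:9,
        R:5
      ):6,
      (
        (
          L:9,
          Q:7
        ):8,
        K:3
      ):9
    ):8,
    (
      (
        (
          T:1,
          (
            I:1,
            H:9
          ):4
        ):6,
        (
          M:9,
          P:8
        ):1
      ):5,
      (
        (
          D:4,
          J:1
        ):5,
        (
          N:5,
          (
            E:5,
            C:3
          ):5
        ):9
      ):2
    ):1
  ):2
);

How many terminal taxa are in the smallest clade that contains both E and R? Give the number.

The MRCA of E and R is the node subtending (((G,R),((L,Q),K)),(((T,(I,H)),(M,P)),((D,J),(N,(E,C))))).
That clade contains 15 terminal taxa: C, D, E, G, H, I, J, K, L, M, N, P, Q, R, T.

15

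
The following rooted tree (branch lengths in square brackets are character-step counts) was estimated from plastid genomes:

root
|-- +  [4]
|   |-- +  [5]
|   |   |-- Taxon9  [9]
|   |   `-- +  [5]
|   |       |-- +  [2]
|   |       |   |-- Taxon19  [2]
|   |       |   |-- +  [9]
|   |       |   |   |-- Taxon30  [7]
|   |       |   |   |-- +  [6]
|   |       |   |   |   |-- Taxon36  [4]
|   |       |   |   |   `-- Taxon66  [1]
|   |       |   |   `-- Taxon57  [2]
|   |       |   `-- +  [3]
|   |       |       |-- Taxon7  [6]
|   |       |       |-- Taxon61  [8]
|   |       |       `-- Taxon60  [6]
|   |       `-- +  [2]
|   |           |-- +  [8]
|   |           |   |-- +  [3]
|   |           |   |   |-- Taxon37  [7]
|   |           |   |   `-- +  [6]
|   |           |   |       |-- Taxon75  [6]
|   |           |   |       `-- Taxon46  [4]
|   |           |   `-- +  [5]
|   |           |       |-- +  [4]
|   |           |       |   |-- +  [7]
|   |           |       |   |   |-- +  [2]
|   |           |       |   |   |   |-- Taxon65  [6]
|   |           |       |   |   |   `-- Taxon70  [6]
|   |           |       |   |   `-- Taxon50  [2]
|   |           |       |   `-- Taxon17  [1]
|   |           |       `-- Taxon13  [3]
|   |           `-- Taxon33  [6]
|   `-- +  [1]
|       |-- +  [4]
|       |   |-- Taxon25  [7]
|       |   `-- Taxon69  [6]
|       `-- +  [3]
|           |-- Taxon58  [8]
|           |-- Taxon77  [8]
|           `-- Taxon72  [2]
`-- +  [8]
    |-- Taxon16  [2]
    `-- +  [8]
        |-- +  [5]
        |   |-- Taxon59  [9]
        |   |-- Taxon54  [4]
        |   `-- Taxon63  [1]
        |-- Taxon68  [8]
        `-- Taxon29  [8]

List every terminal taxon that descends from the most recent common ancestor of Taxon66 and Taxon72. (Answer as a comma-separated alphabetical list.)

Taxon13, Taxon17, Taxon19, Taxon25, Taxon30, Taxon33, Taxon36, Taxon37, Taxon46, Taxon50, Taxon57, Taxon58, Taxon60, Taxon61, Taxon65, Taxon66, Taxon69, Taxon7, Taxon70, Taxon72, Taxon75, Taxon77, Taxon9

Tracing Taxon66: it sits inside (Taxon36,Taxon66).
Tracing Taxon72: it sits inside (Taxon58,Taxon77,Taxon72).
The smallest clade enclosing both is ((Taxon9,((Taxon19,(Taxon30,(Taxon36,Taxon66),Taxon57),(Taxon7,Taxon61,Taxon60)),(((Taxon37,(Taxon75,Taxon46)),((((Taxon65,Taxon70),Taxon50),Taxon17),Taxon13)),Taxon33))),((Taxon25,Taxon69),(Taxon58,Taxon77,Taxon72))); the answer is its 23 terminal taxa in alphabetical order.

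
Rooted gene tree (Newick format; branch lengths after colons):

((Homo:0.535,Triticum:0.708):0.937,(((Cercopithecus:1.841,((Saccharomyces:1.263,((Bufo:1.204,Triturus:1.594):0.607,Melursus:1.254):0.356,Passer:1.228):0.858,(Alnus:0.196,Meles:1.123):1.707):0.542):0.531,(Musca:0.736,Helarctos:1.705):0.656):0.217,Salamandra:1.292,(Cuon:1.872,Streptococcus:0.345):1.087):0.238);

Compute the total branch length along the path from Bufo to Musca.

The path runs Bufo → … → MRCA → … → Musca; the MRCA is the node subtending ((Cercopithecus,((Saccharomyces,((Bufo,Triturus),Melursus),Passer),(Alnus,Meles))),(Musca,Helarctos)).
Branch lengths along that path: 1.204 + 0.607 + 0.356 + 0.858 + 0.542 + 0.531 + 0.656 + 0.736 = 5.490.

5.490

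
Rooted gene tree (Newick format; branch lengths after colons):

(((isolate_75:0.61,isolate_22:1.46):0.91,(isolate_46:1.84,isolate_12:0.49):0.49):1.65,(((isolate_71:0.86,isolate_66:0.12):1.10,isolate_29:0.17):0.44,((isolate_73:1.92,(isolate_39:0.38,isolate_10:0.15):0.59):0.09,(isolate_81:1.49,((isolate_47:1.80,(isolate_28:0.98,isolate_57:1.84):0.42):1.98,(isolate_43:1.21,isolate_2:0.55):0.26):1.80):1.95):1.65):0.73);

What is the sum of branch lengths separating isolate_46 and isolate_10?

7.19

The path runs isolate_46 → … → MRCA → … → isolate_10; the MRCA is the root of the tree.
Branch lengths along that path: 1.84 + 0.49 + 1.65 + 0.73 + 1.65 + 0.09 + 0.59 + 0.15 = 7.19.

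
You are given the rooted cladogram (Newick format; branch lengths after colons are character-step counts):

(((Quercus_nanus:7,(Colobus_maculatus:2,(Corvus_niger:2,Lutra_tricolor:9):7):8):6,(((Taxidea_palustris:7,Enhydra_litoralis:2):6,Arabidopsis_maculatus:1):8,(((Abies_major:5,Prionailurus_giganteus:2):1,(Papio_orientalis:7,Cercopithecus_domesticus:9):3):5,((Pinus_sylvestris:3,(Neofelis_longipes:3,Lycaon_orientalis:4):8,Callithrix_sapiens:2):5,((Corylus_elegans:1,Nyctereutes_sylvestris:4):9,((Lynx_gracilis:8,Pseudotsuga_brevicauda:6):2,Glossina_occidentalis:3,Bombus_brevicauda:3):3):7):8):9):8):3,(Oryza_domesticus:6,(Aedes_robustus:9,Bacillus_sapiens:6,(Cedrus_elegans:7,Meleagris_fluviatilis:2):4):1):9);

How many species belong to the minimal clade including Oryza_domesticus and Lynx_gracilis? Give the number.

26

The MRCA of Oryza_domesticus and Lynx_gracilis is the root, so the clade is the entire tree.
That clade contains 26 terminal taxa: Abies_major, Aedes_robustus, Arabidopsis_maculatus, Bacillus_sapiens, Bombus_brevicauda, Callithrix_sapiens, Cedrus_elegans, Cercopithecus_domesticus, Colobus_maculatus, Corvus_niger, Corylus_elegans, Enhydra_litoralis, Glossina_occidentalis, Lutra_tricolor, Lycaon_orientalis, Lynx_gracilis, Meleagris_fluviatilis, Neofelis_longipes, Nyctereutes_sylvestris, Oryza_domesticus, Papio_orientalis, Pinus_sylvestris, Prionailurus_giganteus, Pseudotsuga_brevicauda, Quercus_nanus, Taxidea_palustris.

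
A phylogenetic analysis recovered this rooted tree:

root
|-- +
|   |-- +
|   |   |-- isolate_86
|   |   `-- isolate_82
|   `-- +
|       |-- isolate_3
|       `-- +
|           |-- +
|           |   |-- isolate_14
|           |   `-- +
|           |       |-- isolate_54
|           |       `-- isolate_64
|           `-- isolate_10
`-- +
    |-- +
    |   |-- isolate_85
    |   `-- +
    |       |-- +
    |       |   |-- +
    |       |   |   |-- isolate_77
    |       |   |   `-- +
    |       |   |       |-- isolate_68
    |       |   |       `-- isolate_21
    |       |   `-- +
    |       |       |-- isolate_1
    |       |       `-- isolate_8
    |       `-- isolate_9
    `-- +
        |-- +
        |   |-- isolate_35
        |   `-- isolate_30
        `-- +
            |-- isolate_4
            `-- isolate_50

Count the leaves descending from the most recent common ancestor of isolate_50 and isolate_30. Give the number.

4

The MRCA of isolate_50 and isolate_30 is the node subtending ((isolate_35,isolate_30),(isolate_4,isolate_50)).
That clade contains 4 terminal taxa: isolate_30, isolate_35, isolate_4, isolate_50.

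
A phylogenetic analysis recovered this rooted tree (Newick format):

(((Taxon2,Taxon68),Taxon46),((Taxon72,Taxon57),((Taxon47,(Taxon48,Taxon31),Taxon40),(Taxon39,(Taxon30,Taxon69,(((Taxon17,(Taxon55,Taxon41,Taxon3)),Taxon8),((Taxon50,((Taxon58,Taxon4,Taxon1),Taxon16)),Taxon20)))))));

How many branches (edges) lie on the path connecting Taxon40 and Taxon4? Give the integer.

The MRCA of Taxon40 and Taxon4 is the node subtending ((Taxon47,(Taxon48,Taxon31),Taxon40),(Taxon39,(Taxon30,Taxon69,(((Taxon17,(Taxon55,Taxon41,Taxon3)),Taxon8),((Taxon50,((Taxon58,Taxon4,Taxon1),Taxon16)),Taxon20))))).
From Taxon40 up to that node: 2 branches. From Taxon4 up to the same node: 8 branches. Total: 2 + 8 = 10.

10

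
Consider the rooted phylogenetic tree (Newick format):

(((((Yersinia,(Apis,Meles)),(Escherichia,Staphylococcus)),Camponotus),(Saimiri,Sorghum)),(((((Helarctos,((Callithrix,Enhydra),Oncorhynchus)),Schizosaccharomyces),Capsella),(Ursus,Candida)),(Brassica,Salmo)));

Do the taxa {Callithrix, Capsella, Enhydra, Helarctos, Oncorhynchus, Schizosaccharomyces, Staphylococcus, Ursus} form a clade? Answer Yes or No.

No

The MRCA of the listed taxa is the root, so the smallest clade containing them is the whole tree.
That clade also contains Apis, Brassica, Camponotus, Candida, Escherichia, Meles, Saimiri, Salmo, Sorghum, Yersinia, which are not in the proposed group, so the group is not monophyletic.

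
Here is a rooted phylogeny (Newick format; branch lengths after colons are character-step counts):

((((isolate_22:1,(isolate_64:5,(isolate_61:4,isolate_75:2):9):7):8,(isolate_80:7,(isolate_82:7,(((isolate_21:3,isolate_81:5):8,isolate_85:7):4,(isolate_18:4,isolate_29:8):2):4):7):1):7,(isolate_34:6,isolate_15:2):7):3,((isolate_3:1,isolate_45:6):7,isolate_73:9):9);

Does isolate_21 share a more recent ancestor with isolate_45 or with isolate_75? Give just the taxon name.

The MRCA of isolate_21 and isolate_75 subtends ((isolate_22,(isolate_64,(isolate_61,isolate_75))),(isolate_80,(isolate_82,(((isolate_21,isolate_81),isolate_85),(isolate_18,isolate_29))))) (11 taxa).
The MRCA of isolate_21 and isolate_45 is the root, subtending the entire tree (16 taxa).
The first is nested inside the second, so isolate_21 shares a more recent common ancestor with isolate_75.

isolate_75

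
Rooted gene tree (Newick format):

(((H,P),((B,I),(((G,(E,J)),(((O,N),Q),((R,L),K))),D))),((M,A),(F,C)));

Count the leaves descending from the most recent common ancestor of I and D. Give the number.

12

The MRCA of I and D is the node subtending ((B,I),(((G,(E,J)),(((O,N),Q),((R,L),K))),D)).
That clade contains 12 terminal taxa: B, D, E, G, I, J, K, L, N, O, Q, R.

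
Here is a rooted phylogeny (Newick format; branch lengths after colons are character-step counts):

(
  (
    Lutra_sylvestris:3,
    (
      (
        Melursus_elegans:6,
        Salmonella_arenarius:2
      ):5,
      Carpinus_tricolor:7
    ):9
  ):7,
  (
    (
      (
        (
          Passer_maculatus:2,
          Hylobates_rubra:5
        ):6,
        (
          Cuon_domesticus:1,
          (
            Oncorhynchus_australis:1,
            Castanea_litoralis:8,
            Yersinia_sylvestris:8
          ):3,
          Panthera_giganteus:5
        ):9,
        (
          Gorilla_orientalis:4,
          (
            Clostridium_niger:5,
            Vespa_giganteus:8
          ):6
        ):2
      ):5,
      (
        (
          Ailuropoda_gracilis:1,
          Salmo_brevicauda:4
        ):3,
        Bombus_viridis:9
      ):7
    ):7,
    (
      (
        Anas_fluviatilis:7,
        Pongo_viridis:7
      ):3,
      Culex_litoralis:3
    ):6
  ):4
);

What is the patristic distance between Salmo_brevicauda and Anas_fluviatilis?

37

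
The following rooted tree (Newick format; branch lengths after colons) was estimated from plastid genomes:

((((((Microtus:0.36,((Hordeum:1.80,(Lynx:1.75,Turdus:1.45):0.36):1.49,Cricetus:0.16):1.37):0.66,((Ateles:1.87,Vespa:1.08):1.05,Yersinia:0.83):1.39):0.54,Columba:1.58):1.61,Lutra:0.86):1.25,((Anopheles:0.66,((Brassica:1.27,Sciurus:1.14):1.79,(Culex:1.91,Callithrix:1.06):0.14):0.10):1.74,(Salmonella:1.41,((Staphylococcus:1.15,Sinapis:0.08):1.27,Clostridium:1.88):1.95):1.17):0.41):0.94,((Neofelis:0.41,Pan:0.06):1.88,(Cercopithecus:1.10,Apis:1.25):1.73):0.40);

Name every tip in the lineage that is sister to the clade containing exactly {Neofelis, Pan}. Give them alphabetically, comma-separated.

Apis, Cercopithecus

The clade containing exactly {Neofelis, Pan} attaches to the tree at the node subtending ((Neofelis,Pan),(Cercopithecus,Apis)).
The other lineage descending from that same node — the sister group — is (Cercopithecus,Apis); its 2 tips in alphabetical order are the answer.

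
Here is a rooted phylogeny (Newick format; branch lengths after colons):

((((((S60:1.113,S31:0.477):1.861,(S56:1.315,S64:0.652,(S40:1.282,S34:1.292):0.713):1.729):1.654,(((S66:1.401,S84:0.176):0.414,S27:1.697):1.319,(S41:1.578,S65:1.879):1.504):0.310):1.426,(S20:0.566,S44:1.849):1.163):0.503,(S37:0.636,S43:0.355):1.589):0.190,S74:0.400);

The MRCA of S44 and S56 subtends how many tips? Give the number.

13

The MRCA of S44 and S56 is the node subtending ((((S60,S31),(S56,S64,(S40,S34))),(((S66,S84),S27),(S41,S65))),(S20,S44)).
That clade contains 13 terminal taxa: S20, S27, S31, S34, S40, S41, S44, S56, S60, S64, S65, S66, S84.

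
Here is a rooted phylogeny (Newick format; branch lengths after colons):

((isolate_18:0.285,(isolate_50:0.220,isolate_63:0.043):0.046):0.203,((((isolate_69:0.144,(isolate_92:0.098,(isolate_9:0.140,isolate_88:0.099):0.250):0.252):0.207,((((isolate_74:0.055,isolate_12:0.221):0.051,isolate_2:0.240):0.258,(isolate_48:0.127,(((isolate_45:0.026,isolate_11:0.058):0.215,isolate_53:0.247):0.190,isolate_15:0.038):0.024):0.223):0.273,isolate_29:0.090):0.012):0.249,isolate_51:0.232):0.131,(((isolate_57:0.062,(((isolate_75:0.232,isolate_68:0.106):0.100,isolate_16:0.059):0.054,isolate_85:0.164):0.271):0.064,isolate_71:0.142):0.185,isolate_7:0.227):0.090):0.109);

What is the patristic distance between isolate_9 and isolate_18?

1.826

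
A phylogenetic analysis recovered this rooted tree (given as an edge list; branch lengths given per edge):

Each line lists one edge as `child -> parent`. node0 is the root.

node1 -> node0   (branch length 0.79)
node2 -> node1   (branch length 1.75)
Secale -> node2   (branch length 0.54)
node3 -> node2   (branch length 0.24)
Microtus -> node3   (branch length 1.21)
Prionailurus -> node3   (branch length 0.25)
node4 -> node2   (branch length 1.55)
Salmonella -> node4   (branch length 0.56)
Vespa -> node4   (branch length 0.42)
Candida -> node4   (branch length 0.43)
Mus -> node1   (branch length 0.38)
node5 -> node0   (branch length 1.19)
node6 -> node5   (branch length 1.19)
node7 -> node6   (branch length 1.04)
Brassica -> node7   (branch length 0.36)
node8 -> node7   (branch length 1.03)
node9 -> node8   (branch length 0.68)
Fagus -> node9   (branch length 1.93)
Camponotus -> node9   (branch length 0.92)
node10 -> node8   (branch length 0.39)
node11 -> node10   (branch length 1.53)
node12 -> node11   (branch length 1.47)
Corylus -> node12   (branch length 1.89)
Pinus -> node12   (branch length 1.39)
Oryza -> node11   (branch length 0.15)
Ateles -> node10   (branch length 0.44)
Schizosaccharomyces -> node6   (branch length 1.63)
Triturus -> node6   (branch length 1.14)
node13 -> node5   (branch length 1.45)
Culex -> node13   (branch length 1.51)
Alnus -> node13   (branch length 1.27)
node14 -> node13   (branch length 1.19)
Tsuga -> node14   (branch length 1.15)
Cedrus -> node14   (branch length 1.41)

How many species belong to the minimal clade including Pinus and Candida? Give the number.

The MRCA of Pinus and Candida is the root, so the clade is the entire tree.
That clade contains 20 terminal taxa: Alnus, Ateles, Brassica, Camponotus, Candida, Cedrus, Corylus, Culex, Fagus, Microtus, Mus, Oryza, Pinus, Prionailurus, Salmonella, Schizosaccharomyces, Secale, Triturus, Tsuga, Vespa.

20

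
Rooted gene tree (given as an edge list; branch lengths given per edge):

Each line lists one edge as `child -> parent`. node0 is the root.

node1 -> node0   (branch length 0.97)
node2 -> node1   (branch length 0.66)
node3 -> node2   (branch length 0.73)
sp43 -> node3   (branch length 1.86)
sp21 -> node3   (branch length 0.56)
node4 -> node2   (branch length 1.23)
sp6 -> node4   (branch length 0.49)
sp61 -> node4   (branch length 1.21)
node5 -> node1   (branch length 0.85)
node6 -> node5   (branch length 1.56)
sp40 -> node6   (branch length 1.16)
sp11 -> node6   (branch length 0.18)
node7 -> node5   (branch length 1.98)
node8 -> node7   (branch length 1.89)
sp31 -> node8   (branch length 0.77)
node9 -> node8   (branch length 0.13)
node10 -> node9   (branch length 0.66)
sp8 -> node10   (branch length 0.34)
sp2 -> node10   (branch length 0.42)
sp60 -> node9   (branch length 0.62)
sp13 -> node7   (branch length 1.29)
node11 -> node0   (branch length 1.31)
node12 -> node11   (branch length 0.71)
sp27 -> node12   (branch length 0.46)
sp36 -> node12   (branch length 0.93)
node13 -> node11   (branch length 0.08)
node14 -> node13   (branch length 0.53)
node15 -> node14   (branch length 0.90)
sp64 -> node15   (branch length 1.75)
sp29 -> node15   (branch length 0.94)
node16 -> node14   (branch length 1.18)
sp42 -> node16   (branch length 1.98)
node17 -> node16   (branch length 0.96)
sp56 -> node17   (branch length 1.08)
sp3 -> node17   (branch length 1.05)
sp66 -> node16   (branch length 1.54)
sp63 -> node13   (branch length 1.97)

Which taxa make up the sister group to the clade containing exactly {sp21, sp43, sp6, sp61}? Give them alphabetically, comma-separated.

The clade containing exactly {sp21, sp43, sp6, sp61} attaches to the tree at the node subtending (((sp43,sp21),(sp6,sp61)),((sp40,sp11),((sp31,((sp8,sp2),sp60)),sp13))).
The other lineage descending from that same node — the sister group — is ((sp40,sp11),((sp31,((sp8,sp2),sp60)),sp13)); its 7 tips in alphabetical order are the answer.

sp11, sp13, sp2, sp31, sp40, sp60, sp8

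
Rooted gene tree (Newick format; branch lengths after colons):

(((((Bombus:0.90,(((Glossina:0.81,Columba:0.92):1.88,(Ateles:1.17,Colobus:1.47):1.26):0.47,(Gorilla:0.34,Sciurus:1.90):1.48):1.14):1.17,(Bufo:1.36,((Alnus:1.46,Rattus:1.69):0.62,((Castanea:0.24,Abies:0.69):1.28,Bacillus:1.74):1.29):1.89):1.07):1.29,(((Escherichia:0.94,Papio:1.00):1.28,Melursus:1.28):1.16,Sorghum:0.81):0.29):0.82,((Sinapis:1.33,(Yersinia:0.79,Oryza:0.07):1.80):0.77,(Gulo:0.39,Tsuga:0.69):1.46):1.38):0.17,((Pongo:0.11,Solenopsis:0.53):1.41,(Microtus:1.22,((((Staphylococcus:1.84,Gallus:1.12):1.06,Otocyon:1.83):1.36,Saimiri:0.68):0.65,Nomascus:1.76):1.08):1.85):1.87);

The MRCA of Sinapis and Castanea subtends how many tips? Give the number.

The MRCA of Sinapis and Castanea is the node subtending ((((Bombus,(((Glossina,Columba),(Ateles,Colobus)),(Gorilla,Sciurus))),(Bufo,((Alnus,Rattus),((Castanea,Abies),Bacillus)))),(((Escherichia,Papio),Melursus),Sorghum)),((Sinapis,(Yersinia,Oryza)),(Gulo,Tsuga))).
That clade contains 22 terminal taxa: Abies, Alnus, Ateles, Bacillus, Bombus, Bufo, Castanea, Colobus, Columba, Escherichia, Glossina, Gorilla, Gulo, Melursus, Oryza, Papio, Rattus, Sciurus, Sinapis, Sorghum, Tsuga, Yersinia.

22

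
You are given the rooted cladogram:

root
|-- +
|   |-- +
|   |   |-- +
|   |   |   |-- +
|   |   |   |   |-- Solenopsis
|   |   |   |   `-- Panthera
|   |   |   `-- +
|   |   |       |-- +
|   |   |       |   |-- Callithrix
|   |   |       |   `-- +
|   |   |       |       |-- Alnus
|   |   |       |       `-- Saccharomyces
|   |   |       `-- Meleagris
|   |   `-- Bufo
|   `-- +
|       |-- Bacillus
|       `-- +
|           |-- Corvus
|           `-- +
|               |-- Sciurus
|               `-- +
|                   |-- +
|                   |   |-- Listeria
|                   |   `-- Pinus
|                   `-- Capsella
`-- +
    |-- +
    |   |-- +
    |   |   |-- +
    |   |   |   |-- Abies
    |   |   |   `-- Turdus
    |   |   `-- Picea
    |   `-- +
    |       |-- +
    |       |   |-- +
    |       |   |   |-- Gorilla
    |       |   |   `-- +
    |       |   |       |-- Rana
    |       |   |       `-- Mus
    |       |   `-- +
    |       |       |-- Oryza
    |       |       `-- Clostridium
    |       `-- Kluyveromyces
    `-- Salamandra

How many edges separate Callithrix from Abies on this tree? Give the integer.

11

The MRCA of Callithrix and Abies is the root of the tree.
From Callithrix up to that node: 6 branches. From Abies up to the same node: 5 branches. Total: 6 + 5 = 11.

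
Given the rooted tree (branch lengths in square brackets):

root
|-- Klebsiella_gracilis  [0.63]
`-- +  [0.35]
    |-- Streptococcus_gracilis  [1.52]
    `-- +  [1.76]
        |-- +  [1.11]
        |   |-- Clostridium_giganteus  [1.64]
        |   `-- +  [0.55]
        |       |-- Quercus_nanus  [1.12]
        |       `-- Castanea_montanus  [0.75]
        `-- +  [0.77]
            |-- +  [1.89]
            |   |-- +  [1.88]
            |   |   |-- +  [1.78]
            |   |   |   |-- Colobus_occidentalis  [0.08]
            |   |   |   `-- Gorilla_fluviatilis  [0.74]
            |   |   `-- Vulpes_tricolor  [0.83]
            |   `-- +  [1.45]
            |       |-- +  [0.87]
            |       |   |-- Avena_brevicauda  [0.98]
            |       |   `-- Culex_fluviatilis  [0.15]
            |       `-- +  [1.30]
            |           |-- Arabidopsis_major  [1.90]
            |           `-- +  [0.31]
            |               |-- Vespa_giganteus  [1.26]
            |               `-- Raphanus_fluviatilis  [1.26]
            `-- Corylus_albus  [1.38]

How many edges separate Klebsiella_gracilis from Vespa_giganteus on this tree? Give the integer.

The MRCA of Klebsiella_gracilis and Vespa_giganteus is the root of the tree.
From Klebsiella_gracilis up to that node: 1 branch. From Vespa_giganteus up to the same node: 8 branches. Total: 1 + 8 = 9.

9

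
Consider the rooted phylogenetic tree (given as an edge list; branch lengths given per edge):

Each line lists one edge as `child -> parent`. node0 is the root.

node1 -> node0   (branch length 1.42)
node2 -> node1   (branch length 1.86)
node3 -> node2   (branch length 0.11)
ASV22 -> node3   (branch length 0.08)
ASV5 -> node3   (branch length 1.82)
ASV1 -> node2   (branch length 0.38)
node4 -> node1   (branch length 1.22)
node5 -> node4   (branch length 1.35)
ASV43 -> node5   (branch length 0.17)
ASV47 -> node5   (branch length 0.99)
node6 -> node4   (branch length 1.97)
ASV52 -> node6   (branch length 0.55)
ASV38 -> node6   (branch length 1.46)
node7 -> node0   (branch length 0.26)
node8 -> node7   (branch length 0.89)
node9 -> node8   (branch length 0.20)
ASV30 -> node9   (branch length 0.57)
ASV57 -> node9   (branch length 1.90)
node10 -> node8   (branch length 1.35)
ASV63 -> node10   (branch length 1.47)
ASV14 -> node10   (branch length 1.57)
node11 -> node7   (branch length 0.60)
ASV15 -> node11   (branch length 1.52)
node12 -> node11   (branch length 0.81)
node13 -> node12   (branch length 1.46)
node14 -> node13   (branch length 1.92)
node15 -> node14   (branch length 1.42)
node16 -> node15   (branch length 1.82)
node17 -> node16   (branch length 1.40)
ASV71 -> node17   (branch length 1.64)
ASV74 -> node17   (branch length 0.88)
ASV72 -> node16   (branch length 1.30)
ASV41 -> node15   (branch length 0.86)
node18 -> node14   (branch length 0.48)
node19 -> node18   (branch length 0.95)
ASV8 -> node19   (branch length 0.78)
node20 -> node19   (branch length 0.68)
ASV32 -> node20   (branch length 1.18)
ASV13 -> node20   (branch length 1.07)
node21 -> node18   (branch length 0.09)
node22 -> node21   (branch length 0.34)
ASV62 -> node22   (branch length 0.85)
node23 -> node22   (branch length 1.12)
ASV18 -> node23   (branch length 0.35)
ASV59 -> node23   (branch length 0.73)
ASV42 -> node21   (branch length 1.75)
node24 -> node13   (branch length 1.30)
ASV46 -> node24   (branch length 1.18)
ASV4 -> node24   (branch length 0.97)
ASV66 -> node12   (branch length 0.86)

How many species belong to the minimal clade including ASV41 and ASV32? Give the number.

The MRCA of ASV41 and ASV32 is the node subtending ((((ASV71,ASV74),ASV72),ASV41),((ASV8,(ASV32,ASV13)),((ASV62,(ASV18,ASV59)),ASV42))).
That clade contains 11 terminal taxa: ASV13, ASV18, ASV32, ASV41, ASV42, ASV59, ASV62, ASV71, ASV72, ASV74, ASV8.

11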